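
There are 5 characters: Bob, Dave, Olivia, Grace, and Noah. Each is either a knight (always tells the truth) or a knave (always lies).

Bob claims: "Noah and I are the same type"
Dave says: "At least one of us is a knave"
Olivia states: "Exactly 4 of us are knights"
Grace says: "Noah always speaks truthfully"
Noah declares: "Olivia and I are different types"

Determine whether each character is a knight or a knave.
Bob is a knave.
Dave is a knight.
Olivia is a knave.
Grace is a knight.
Noah is a knight.

Verification:
- Bob (knave) says "Noah and I are the same type" - this is FALSE (a lie) because Bob is a knave and Noah is a knight.
- Dave (knight) says "At least one of us is a knave" - this is TRUE because Bob and Olivia are knaves.
- Olivia (knave) says "Exactly 4 of us are knights" - this is FALSE (a lie) because there are 3 knights.
- Grace (knight) says "Noah always speaks truthfully" - this is TRUE because Noah is a knight.
- Noah (knight) says "Olivia and I are different types" - this is TRUE because Noah is a knight and Olivia is a knave.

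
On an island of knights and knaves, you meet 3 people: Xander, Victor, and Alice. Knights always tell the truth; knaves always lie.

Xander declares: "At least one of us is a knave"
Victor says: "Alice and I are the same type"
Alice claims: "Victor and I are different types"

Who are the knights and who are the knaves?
Xander is a knight.
Victor is a knave.
Alice is a knight.

Verification:
- Xander (knight) says "At least one of us is a knave" - this is TRUE because Victor is a knave.
- Victor (knave) says "Alice and I are the same type" - this is FALSE (a lie) because Victor is a knave and Alice is a knight.
- Alice (knight) says "Victor and I are different types" - this is TRUE because Alice is a knight and Victor is a knave.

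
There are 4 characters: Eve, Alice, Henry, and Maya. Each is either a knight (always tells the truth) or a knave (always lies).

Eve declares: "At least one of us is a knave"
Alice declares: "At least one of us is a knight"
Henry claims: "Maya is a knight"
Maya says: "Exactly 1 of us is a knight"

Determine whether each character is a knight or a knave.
Eve is a knight.
Alice is a knight.
Henry is a knave.
Maya is a knave.

Verification:
- Eve (knight) says "At least one of us is a knave" - this is TRUE because Henry and Maya are knaves.
- Alice (knight) says "At least one of us is a knight" - this is TRUE because Eve and Alice are knights.
- Henry (knave) says "Maya is a knight" - this is FALSE (a lie) because Maya is a knave.
- Maya (knave) says "Exactly 1 of us is a knight" - this is FALSE (a lie) because there are 2 knights.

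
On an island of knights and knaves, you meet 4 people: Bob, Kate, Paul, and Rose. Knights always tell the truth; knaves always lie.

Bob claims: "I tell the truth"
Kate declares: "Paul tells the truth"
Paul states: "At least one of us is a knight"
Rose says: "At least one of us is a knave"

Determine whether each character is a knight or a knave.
Bob is a knave.
Kate is a knight.
Paul is a knight.
Rose is a knight.

Verification:
- Bob (knave) says "I tell the truth" - this is FALSE (a lie) because Bob is a knave.
- Kate (knight) says "Paul tells the truth" - this is TRUE because Paul is a knight.
- Paul (knight) says "At least one of us is a knight" - this is TRUE because Kate, Paul, and Rose are knights.
- Rose (knight) says "At least one of us is a knave" - this is TRUE because Bob is a knave.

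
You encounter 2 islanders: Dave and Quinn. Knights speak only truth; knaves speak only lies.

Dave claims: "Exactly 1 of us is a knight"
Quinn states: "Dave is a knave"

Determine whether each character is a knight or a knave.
Dave is a knight.
Quinn is a knave.

Verification:
- Dave (knight) says "Exactly 1 of us is a knight" - this is TRUE because there are 1 knights.
- Quinn (knave) says "Dave is a knave" - this is FALSE (a lie) because Dave is a knight.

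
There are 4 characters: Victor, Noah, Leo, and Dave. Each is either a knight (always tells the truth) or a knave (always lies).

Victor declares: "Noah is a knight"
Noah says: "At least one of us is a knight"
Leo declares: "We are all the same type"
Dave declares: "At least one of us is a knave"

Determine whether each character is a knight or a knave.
Victor is a knight.
Noah is a knight.
Leo is a knave.
Dave is a knight.

Verification:
- Victor (knight) says "Noah is a knight" - this is TRUE because Noah is a knight.
- Noah (knight) says "At least one of us is a knight" - this is TRUE because Victor, Noah, and Dave are knights.
- Leo (knave) says "We are all the same type" - this is FALSE (a lie) because Victor, Noah, and Dave are knights and Leo is a knave.
- Dave (knight) says "At least one of us is a knave" - this is TRUE because Leo is a knave.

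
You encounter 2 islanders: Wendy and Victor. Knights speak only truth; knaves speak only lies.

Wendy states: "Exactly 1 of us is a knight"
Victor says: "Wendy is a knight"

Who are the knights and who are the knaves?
Wendy is a knave.
Victor is a knave.

Verification:
- Wendy (knave) says "Exactly 1 of us is a knight" - this is FALSE (a lie) because there are 0 knights.
- Victor (knave) says "Wendy is a knight" - this is FALSE (a lie) because Wendy is a knave.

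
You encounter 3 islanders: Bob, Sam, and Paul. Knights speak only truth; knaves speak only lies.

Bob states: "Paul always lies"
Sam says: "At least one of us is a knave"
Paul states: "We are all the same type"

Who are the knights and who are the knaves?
Bob is a knight.
Sam is a knight.
Paul is a knave.

Verification:
- Bob (knight) says "Paul always lies" - this is TRUE because Paul is a knave.
- Sam (knight) says "At least one of us is a knave" - this is TRUE because Paul is a knave.
- Paul (knave) says "We are all the same type" - this is FALSE (a lie) because Bob and Sam are knights and Paul is a knave.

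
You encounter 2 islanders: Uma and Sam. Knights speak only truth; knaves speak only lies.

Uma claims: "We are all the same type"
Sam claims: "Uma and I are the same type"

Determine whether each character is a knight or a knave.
Uma is a knight.
Sam is a knight.

Verification:
- Uma (knight) says "We are all the same type" - this is TRUE because Uma and Sam are knights.
- Sam (knight) says "Uma and I are the same type" - this is TRUE because Sam is a knight and Uma is a knight.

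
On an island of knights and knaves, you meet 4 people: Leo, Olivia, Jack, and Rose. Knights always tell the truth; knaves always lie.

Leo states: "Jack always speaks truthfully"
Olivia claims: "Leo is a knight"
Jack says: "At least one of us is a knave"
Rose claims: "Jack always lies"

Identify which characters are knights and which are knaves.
Leo is a knight.
Olivia is a knight.
Jack is a knight.
Rose is a knave.

Verification:
- Leo (knight) says "Jack always speaks truthfully" - this is TRUE because Jack is a knight.
- Olivia (knight) says "Leo is a knight" - this is TRUE because Leo is a knight.
- Jack (knight) says "At least one of us is a knave" - this is TRUE because Rose is a knave.
- Rose (knave) says "Jack always lies" - this is FALSE (a lie) because Jack is a knight.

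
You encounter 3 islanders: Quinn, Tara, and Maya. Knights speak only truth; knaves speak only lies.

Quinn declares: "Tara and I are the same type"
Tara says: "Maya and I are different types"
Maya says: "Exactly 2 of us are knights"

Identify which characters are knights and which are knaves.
Quinn is a knave.
Tara is a knight.
Maya is a knave.

Verification:
- Quinn (knave) says "Tara and I are the same type" - this is FALSE (a lie) because Quinn is a knave and Tara is a knight.
- Tara (knight) says "Maya and I are different types" - this is TRUE because Tara is a knight and Maya is a knave.
- Maya (knave) says "Exactly 2 of us are knights" - this is FALSE (a lie) because there are 1 knights.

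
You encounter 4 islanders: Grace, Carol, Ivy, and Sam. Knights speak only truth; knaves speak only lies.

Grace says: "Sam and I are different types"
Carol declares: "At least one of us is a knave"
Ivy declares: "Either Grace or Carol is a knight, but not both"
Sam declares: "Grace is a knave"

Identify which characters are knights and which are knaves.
Grace is a knight.
Carol is a knight.
Ivy is a knave.
Sam is a knave.

Verification:
- Grace (knight) says "Sam and I are different types" - this is TRUE because Grace is a knight and Sam is a knave.
- Carol (knight) says "At least one of us is a knave" - this is TRUE because Ivy and Sam are knaves.
- Ivy (knave) says "Either Grace or Carol is a knight, but not both" - this is FALSE (a lie) because Grace is a knight and Carol is a knight.
- Sam (knave) says "Grace is a knave" - this is FALSE (a lie) because Grace is a knight.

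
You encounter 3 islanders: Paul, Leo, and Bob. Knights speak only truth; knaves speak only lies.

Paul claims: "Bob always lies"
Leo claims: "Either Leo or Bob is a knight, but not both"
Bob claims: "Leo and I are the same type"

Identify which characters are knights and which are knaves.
Paul is a knight.
Leo is a knight.
Bob is a knave.

Verification:
- Paul (knight) says "Bob always lies" - this is TRUE because Bob is a knave.
- Leo (knight) says "Either Leo or Bob is a knight, but not both" - this is TRUE because Leo is a knight and Bob is a knave.
- Bob (knave) says "Leo and I are the same type" - this is FALSE (a lie) because Bob is a knave and Leo is a knight.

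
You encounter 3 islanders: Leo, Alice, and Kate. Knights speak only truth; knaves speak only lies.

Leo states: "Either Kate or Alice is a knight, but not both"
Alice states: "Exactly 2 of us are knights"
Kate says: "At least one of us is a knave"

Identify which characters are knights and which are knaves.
Leo is a knave.
Alice is a knight.
Kate is a knight.

Verification:
- Leo (knave) says "Either Kate or Alice is a knight, but not both" - this is FALSE (a lie) because Kate is a knight and Alice is a knight.
- Alice (knight) says "Exactly 2 of us are knights" - this is TRUE because there are 2 knights.
- Kate (knight) says "At least one of us is a knave" - this is TRUE because Leo is a knave.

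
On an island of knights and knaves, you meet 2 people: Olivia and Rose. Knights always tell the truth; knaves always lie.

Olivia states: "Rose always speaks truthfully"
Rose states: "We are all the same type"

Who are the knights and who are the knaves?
Olivia is a knight.
Rose is a knight.

Verification:
- Olivia (knight) says "Rose always speaks truthfully" - this is TRUE because Rose is a knight.
- Rose (knight) says "We are all the same type" - this is TRUE because Olivia and Rose are knights.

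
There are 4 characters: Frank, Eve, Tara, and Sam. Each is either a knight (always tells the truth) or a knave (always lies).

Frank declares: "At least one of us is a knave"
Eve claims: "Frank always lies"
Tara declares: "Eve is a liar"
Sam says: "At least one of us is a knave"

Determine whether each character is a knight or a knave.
Frank is a knight.
Eve is a knave.
Tara is a knight.
Sam is a knight.

Verification:
- Frank (knight) says "At least one of us is a knave" - this is TRUE because Eve is a knave.
- Eve (knave) says "Frank always lies" - this is FALSE (a lie) because Frank is a knight.
- Tara (knight) says "Eve is a liar" - this is TRUE because Eve is a knave.
- Sam (knight) says "At least one of us is a knave" - this is TRUE because Eve is a knave.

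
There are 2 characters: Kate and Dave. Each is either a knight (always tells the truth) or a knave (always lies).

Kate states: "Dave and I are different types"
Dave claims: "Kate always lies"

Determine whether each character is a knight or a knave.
Kate is a knight.
Dave is a knave.

Verification:
- Kate (knight) says "Dave and I are different types" - this is TRUE because Kate is a knight and Dave is a knave.
- Dave (knave) says "Kate always lies" - this is FALSE (a lie) because Kate is a knight.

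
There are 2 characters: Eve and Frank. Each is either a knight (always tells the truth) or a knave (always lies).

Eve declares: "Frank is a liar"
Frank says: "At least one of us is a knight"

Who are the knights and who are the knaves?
Eve is a knave.
Frank is a knight.

Verification:
- Eve (knave) says "Frank is a liar" - this is FALSE (a lie) because Frank is a knight.
- Frank (knight) says "At least one of us is a knight" - this is TRUE because Frank is a knight.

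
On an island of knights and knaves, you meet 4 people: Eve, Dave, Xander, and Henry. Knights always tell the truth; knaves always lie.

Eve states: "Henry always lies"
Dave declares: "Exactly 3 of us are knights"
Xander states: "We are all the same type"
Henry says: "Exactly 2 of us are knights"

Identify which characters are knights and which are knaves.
Eve is a knight.
Dave is a knave.
Xander is a knave.
Henry is a knave.

Verification:
- Eve (knight) says "Henry always lies" - this is TRUE because Henry is a knave.
- Dave (knave) says "Exactly 3 of us are knights" - this is FALSE (a lie) because there are 1 knights.
- Xander (knave) says "We are all the same type" - this is FALSE (a lie) because Eve is a knight and Dave, Xander, and Henry are knaves.
- Henry (knave) says "Exactly 2 of us are knights" - this is FALSE (a lie) because there are 1 knights.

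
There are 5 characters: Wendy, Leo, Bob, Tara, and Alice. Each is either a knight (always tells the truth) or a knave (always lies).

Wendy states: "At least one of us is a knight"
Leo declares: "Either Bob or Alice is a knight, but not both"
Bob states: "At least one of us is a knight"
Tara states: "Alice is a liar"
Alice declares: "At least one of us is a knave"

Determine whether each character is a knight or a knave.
Wendy is a knight.
Leo is a knave.
Bob is a knight.
Tara is a knave.
Alice is a knight.

Verification:
- Wendy (knight) says "At least one of us is a knight" - this is TRUE because Wendy, Bob, and Alice are knights.
- Leo (knave) says "Either Bob or Alice is a knight, but not both" - this is FALSE (a lie) because Bob is a knight and Alice is a knight.
- Bob (knight) says "At least one of us is a knight" - this is TRUE because Wendy, Bob, and Alice are knights.
- Tara (knave) says "Alice is a liar" - this is FALSE (a lie) because Alice is a knight.
- Alice (knight) says "At least one of us is a knave" - this is TRUE because Leo and Tara are knaves.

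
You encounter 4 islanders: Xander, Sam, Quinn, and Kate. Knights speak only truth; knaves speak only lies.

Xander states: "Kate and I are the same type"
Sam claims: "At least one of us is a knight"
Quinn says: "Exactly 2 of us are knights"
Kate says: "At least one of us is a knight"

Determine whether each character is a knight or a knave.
Xander is a knight.
Sam is a knight.
Quinn is a knave.
Kate is a knight.

Verification:
- Xander (knight) says "Kate and I are the same type" - this is TRUE because Xander is a knight and Kate is a knight.
- Sam (knight) says "At least one of us is a knight" - this is TRUE because Xander, Sam, and Kate are knights.
- Quinn (knave) says "Exactly 2 of us are knights" - this is FALSE (a lie) because there are 3 knights.
- Kate (knight) says "At least one of us is a knight" - this is TRUE because Xander, Sam, and Kate are knights.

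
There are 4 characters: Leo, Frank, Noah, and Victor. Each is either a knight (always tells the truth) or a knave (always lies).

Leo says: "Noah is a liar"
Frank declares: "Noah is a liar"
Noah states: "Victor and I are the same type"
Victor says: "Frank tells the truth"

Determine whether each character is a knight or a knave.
Leo is a knight.
Frank is a knight.
Noah is a knave.
Victor is a knight.

Verification:
- Leo (knight) says "Noah is a liar" - this is TRUE because Noah is a knave.
- Frank (knight) says "Noah is a liar" - this is TRUE because Noah is a knave.
- Noah (knave) says "Victor and I are the same type" - this is FALSE (a lie) because Noah is a knave and Victor is a knight.
- Victor (knight) says "Frank tells the truth" - this is TRUE because Frank is a knight.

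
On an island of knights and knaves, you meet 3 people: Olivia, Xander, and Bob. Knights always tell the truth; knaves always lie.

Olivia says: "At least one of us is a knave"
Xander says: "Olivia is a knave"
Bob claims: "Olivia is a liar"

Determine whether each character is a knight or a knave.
Olivia is a knight.
Xander is a knave.
Bob is a knave.

Verification:
- Olivia (knight) says "At least one of us is a knave" - this is TRUE because Xander and Bob are knaves.
- Xander (knave) says "Olivia is a knave" - this is FALSE (a lie) because Olivia is a knight.
- Bob (knave) says "Olivia is a liar" - this is FALSE (a lie) because Olivia is a knight.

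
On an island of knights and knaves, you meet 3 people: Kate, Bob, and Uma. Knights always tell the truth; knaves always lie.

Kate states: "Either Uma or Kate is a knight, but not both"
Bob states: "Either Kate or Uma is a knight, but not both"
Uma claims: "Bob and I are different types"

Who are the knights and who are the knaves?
Kate is a knave.
Bob is a knave.
Uma is a knave.

Verification:
- Kate (knave) says "Either Uma or Kate is a knight, but not both" - this is FALSE (a lie) because Uma is a knave and Kate is a knave.
- Bob (knave) says "Either Kate or Uma is a knight, but not both" - this is FALSE (a lie) because Kate is a knave and Uma is a knave.
- Uma (knave) says "Bob and I are different types" - this is FALSE (a lie) because Uma is a knave and Bob is a knave.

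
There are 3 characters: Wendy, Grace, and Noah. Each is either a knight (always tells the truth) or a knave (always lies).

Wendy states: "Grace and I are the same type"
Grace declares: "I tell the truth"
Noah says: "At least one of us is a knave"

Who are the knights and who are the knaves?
Wendy is a knave.
Grace is a knight.
Noah is a knight.

Verification:
- Wendy (knave) says "Grace and I are the same type" - this is FALSE (a lie) because Wendy is a knave and Grace is a knight.
- Grace (knight) says "I tell the truth" - this is TRUE because Grace is a knight.
- Noah (knight) says "At least one of us is a knave" - this is TRUE because Wendy is a knave.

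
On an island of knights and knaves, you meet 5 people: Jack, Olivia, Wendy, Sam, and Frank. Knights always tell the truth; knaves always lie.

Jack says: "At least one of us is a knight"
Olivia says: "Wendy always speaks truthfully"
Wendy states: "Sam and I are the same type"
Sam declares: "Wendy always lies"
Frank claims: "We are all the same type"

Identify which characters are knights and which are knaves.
Jack is a knight.
Olivia is a knave.
Wendy is a knave.
Sam is a knight.
Frank is a knave.

Verification:
- Jack (knight) says "At least one of us is a knight" - this is TRUE because Jack and Sam are knights.
- Olivia (knave) says "Wendy always speaks truthfully" - this is FALSE (a lie) because Wendy is a knave.
- Wendy (knave) says "Sam and I are the same type" - this is FALSE (a lie) because Wendy is a knave and Sam is a knight.
- Sam (knight) says "Wendy always lies" - this is TRUE because Wendy is a knave.
- Frank (knave) says "We are all the same type" - this is FALSE (a lie) because Jack and Sam are knights and Olivia, Wendy, and Frank are knaves.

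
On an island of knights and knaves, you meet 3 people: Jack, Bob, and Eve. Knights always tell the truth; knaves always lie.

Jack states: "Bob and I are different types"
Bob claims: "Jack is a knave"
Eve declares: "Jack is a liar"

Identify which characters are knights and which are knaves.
Jack is a knight.
Bob is a knave.
Eve is a knave.

Verification:
- Jack (knight) says "Bob and I are different types" - this is TRUE because Jack is a knight and Bob is a knave.
- Bob (knave) says "Jack is a knave" - this is FALSE (a lie) because Jack is a knight.
- Eve (knave) says "Jack is a liar" - this is FALSE (a lie) because Jack is a knight.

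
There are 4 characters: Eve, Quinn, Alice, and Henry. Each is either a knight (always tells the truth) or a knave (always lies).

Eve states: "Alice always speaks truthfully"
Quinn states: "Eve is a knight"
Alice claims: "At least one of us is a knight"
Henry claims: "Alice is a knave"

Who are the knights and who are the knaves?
Eve is a knight.
Quinn is a knight.
Alice is a knight.
Henry is a knave.

Verification:
- Eve (knight) says "Alice always speaks truthfully" - this is TRUE because Alice is a knight.
- Quinn (knight) says "Eve is a knight" - this is TRUE because Eve is a knight.
- Alice (knight) says "At least one of us is a knight" - this is TRUE because Eve, Quinn, and Alice are knights.
- Henry (knave) says "Alice is a knave" - this is FALSE (a lie) because Alice is a knight.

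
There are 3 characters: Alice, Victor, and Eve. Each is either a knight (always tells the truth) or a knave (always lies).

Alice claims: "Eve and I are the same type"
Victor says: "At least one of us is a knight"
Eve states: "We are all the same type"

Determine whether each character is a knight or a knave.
Alice is a knight.
Victor is a knight.
Eve is a knight.

Verification:
- Alice (knight) says "Eve and I are the same type" - this is TRUE because Alice is a knight and Eve is a knight.
- Victor (knight) says "At least one of us is a knight" - this is TRUE because Alice, Victor, and Eve are knights.
- Eve (knight) says "We are all the same type" - this is TRUE because Alice, Victor, and Eve are knights.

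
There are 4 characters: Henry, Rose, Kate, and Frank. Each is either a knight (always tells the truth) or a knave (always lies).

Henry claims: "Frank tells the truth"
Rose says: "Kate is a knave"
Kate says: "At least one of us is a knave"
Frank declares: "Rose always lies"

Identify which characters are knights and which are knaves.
Henry is a knight.
Rose is a knave.
Kate is a knight.
Frank is a knight.

Verification:
- Henry (knight) says "Frank tells the truth" - this is TRUE because Frank is a knight.
- Rose (knave) says "Kate is a knave" - this is FALSE (a lie) because Kate is a knight.
- Kate (knight) says "At least one of us is a knave" - this is TRUE because Rose is a knave.
- Frank (knight) says "Rose always lies" - this is TRUE because Rose is a knave.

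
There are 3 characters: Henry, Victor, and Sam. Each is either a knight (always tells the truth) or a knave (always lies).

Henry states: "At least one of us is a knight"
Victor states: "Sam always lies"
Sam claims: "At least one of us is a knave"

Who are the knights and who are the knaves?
Henry is a knight.
Victor is a knave.
Sam is a knight.

Verification:
- Henry (knight) says "At least one of us is a knight" - this is TRUE because Henry and Sam are knights.
- Victor (knave) says "Sam always lies" - this is FALSE (a lie) because Sam is a knight.
- Sam (knight) says "At least one of us is a knave" - this is TRUE because Victor is a knave.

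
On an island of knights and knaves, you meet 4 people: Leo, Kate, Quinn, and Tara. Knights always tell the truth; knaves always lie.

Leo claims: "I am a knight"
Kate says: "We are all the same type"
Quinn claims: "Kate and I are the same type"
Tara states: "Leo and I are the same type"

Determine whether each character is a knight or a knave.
Leo is a knight.
Kate is a knight.
Quinn is a knight.
Tara is a knight.

Verification:
- Leo (knight) says "I am a knight" - this is TRUE because Leo is a knight.
- Kate (knight) says "We are all the same type" - this is TRUE because Leo, Kate, Quinn, and Tara are knights.
- Quinn (knight) says "Kate and I are the same type" - this is TRUE because Quinn is a knight and Kate is a knight.
- Tara (knight) says "Leo and I are the same type" - this is TRUE because Tara is a knight and Leo is a knight.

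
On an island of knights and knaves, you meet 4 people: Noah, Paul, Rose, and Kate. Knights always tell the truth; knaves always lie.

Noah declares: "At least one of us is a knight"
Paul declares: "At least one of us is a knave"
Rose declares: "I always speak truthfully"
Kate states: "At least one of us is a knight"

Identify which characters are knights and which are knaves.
Noah is a knight.
Paul is a knight.
Rose is a knave.
Kate is a knight.

Verification:
- Noah (knight) says "At least one of us is a knight" - this is TRUE because Noah, Paul, and Kate are knights.
- Paul (knight) says "At least one of us is a knave" - this is TRUE because Rose is a knave.
- Rose (knave) says "I always speak truthfully" - this is FALSE (a lie) because Rose is a knave.
- Kate (knight) says "At least one of us is a knight" - this is TRUE because Noah, Paul, and Kate are knights.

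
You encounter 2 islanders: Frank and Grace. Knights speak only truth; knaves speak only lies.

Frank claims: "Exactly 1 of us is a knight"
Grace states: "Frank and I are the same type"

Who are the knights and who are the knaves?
Frank is a knight.
Grace is a knave.

Verification:
- Frank (knight) says "Exactly 1 of us is a knight" - this is TRUE because there are 1 knights.
- Grace (knave) says "Frank and I are the same type" - this is FALSE (a lie) because Grace is a knave and Frank is a knight.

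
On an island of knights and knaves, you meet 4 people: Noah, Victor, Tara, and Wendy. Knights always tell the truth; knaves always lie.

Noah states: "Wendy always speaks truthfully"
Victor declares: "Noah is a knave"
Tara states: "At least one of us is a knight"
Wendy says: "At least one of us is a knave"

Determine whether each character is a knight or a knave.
Noah is a knight.
Victor is a knave.
Tara is a knight.
Wendy is a knight.

Verification:
- Noah (knight) says "Wendy always speaks truthfully" - this is TRUE because Wendy is a knight.
- Victor (knave) says "Noah is a knave" - this is FALSE (a lie) because Noah is a knight.
- Tara (knight) says "At least one of us is a knight" - this is TRUE because Noah, Tara, and Wendy are knights.
- Wendy (knight) says "At least one of us is a knave" - this is TRUE because Victor is a knave.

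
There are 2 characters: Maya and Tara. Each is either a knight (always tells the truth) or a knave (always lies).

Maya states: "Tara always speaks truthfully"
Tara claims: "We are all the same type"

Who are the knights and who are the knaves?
Maya is a knight.
Tara is a knight.

Verification:
- Maya (knight) says "Tara always speaks truthfully" - this is TRUE because Tara is a knight.
- Tara (knight) says "We are all the same type" - this is TRUE because Maya and Tara are knights.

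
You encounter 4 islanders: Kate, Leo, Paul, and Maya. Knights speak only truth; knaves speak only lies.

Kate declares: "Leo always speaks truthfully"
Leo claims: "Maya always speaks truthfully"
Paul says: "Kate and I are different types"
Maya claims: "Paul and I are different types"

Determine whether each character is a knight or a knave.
Kate is a knave.
Leo is a knave.
Paul is a knave.
Maya is a knave.

Verification:
- Kate (knave) says "Leo always speaks truthfully" - this is FALSE (a lie) because Leo is a knave.
- Leo (knave) says "Maya always speaks truthfully" - this is FALSE (a lie) because Maya is a knave.
- Paul (knave) says "Kate and I are different types" - this is FALSE (a lie) because Paul is a knave and Kate is a knave.
- Maya (knave) says "Paul and I are different types" - this is FALSE (a lie) because Maya is a knave and Paul is a knave.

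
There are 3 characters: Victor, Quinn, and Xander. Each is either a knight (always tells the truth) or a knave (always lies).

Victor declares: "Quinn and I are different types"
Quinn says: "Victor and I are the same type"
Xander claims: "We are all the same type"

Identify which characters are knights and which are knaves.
Victor is a knight.
Quinn is a knave.
Xander is a knave.

Verification:
- Victor (knight) says "Quinn and I are different types" - this is TRUE because Victor is a knight and Quinn is a knave.
- Quinn (knave) says "Victor and I are the same type" - this is FALSE (a lie) because Quinn is a knave and Victor is a knight.
- Xander (knave) says "We are all the same type" - this is FALSE (a lie) because Victor is a knight and Quinn and Xander are knaves.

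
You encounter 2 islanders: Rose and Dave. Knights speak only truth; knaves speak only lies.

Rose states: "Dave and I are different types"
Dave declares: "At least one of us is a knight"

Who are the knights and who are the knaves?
Rose is a knave.
Dave is a knave.

Verification:
- Rose (knave) says "Dave and I are different types" - this is FALSE (a lie) because Rose is a knave and Dave is a knave.
- Dave (knave) says "At least one of us is a knight" - this is FALSE (a lie) because no one is a knight.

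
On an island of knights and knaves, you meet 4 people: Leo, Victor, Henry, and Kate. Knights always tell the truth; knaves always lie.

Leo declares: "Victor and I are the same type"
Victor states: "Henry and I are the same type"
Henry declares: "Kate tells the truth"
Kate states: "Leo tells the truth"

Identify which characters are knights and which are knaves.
Leo is a knight.
Victor is a knight.
Henry is a knight.
Kate is a knight.

Verification:
- Leo (knight) says "Victor and I are the same type" - this is TRUE because Leo is a knight and Victor is a knight.
- Victor (knight) says "Henry and I are the same type" - this is TRUE because Victor is a knight and Henry is a knight.
- Henry (knight) says "Kate tells the truth" - this is TRUE because Kate is a knight.
- Kate (knight) says "Leo tells the truth" - this is TRUE because Leo is a knight.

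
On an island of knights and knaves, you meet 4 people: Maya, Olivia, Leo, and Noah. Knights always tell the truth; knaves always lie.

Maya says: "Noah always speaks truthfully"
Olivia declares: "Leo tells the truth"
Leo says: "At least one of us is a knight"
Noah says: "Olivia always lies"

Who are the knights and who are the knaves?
Maya is a knave.
Olivia is a knight.
Leo is a knight.
Noah is a knave.

Verification:
- Maya (knave) says "Noah always speaks truthfully" - this is FALSE (a lie) because Noah is a knave.
- Olivia (knight) says "Leo tells the truth" - this is TRUE because Leo is a knight.
- Leo (knight) says "At least one of us is a knight" - this is TRUE because Olivia and Leo are knights.
- Noah (knave) says "Olivia always lies" - this is FALSE (a lie) because Olivia is a knight.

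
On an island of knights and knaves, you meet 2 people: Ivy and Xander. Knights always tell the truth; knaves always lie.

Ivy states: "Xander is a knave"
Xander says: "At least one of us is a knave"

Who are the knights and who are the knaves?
Ivy is a knave.
Xander is a knight.

Verification:
- Ivy (knave) says "Xander is a knave" - this is FALSE (a lie) because Xander is a knight.
- Xander (knight) says "At least one of us is a knave" - this is TRUE because Ivy is a knave.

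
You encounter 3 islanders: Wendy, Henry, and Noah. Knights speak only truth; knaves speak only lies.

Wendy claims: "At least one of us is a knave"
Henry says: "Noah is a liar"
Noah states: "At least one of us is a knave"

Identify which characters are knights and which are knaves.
Wendy is a knight.
Henry is a knave.
Noah is a knight.

Verification:
- Wendy (knight) says "At least one of us is a knave" - this is TRUE because Henry is a knave.
- Henry (knave) says "Noah is a liar" - this is FALSE (a lie) because Noah is a knight.
- Noah (knight) says "At least one of us is a knave" - this is TRUE because Henry is a knave.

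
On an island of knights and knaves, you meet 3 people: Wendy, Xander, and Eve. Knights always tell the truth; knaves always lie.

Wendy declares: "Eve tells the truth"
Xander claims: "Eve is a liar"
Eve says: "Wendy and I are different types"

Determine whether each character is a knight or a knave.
Wendy is a knave.
Xander is a knight.
Eve is a knave.

Verification:
- Wendy (knave) says "Eve tells the truth" - this is FALSE (a lie) because Eve is a knave.
- Xander (knight) says "Eve is a liar" - this is TRUE because Eve is a knave.
- Eve (knave) says "Wendy and I are different types" - this is FALSE (a lie) because Eve is a knave and Wendy is a knave.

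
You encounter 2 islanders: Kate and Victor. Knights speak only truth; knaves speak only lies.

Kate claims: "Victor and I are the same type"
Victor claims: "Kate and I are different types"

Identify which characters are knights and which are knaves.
Kate is a knave.
Victor is a knight.

Verification:
- Kate (knave) says "Victor and I are the same type" - this is FALSE (a lie) because Kate is a knave and Victor is a knight.
- Victor (knight) says "Kate and I are different types" - this is TRUE because Victor is a knight and Kate is a knave.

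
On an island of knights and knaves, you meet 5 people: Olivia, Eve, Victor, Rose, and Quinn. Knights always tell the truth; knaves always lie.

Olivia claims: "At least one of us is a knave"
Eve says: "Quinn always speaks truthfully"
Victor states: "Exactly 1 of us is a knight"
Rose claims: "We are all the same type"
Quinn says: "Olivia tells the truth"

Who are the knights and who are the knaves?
Olivia is a knight.
Eve is a knight.
Victor is a knave.
Rose is a knave.
Quinn is a knight.

Verification:
- Olivia (knight) says "At least one of us is a knave" - this is TRUE because Victor and Rose are knaves.
- Eve (knight) says "Quinn always speaks truthfully" - this is TRUE because Quinn is a knight.
- Victor (knave) says "Exactly 1 of us is a knight" - this is FALSE (a lie) because there are 3 knights.
- Rose (knave) says "We are all the same type" - this is FALSE (a lie) because Olivia, Eve, and Quinn are knights and Victor and Rose are knaves.
- Quinn (knight) says "Olivia tells the truth" - this is TRUE because Olivia is a knight.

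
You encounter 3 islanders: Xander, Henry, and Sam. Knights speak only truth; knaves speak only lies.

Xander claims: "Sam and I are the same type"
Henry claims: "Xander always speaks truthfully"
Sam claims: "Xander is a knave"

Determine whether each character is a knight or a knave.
Xander is a knave.
Henry is a knave.
Sam is a knight.

Verification:
- Xander (knave) says "Sam and I are the same type" - this is FALSE (a lie) because Xander is a knave and Sam is a knight.
- Henry (knave) says "Xander always speaks truthfully" - this is FALSE (a lie) because Xander is a knave.
- Sam (knight) says "Xander is a knave" - this is TRUE because Xander is a knave.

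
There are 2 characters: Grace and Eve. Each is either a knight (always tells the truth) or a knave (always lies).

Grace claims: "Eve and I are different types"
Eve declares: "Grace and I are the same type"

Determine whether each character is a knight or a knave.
Grace is a knight.
Eve is a knave.

Verification:
- Grace (knight) says "Eve and I are different types" - this is TRUE because Grace is a knight and Eve is a knave.
- Eve (knave) says "Grace and I are the same type" - this is FALSE (a lie) because Eve is a knave and Grace is a knight.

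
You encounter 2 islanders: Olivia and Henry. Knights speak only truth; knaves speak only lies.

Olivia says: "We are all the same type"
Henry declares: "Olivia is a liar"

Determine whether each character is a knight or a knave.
Olivia is a knave.
Henry is a knight.

Verification:
- Olivia (knave) says "We are all the same type" - this is FALSE (a lie) because Henry is a knight and Olivia is a knave.
- Henry (knight) says "Olivia is a liar" - this is TRUE because Olivia is a knave.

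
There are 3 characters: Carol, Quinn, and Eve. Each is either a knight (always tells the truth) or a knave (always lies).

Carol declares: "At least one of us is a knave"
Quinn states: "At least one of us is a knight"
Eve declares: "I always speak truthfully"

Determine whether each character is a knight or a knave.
Carol is a knight.
Quinn is a knight.
Eve is a knave.

Verification:
- Carol (knight) says "At least one of us is a knave" - this is TRUE because Eve is a knave.
- Quinn (knight) says "At least one of us is a knight" - this is TRUE because Carol and Quinn are knights.
- Eve (knave) says "I always speak truthfully" - this is FALSE (a lie) because Eve is a knave.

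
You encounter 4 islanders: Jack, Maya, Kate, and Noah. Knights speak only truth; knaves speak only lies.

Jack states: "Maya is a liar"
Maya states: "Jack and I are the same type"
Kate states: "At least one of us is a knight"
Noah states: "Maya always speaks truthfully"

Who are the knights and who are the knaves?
Jack is a knight.
Maya is a knave.
Kate is a knight.
Noah is a knave.

Verification:
- Jack (knight) says "Maya is a liar" - this is TRUE because Maya is a knave.
- Maya (knave) says "Jack and I are the same type" - this is FALSE (a lie) because Maya is a knave and Jack is a knight.
- Kate (knight) says "At least one of us is a knight" - this is TRUE because Jack and Kate are knights.
- Noah (knave) says "Maya always speaks truthfully" - this is FALSE (a lie) because Maya is a knave.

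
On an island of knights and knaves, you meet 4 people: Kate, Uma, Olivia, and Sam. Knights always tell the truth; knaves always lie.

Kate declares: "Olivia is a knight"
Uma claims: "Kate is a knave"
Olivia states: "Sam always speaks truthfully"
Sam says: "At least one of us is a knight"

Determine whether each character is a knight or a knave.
Kate is a knight.
Uma is a knave.
Olivia is a knight.
Sam is a knight.

Verification:
- Kate (knight) says "Olivia is a knight" - this is TRUE because Olivia is a knight.
- Uma (knave) says "Kate is a knave" - this is FALSE (a lie) because Kate is a knight.
- Olivia (knight) says "Sam always speaks truthfully" - this is TRUE because Sam is a knight.
- Sam (knight) says "At least one of us is a knight" - this is TRUE because Kate, Olivia, and Sam are knights.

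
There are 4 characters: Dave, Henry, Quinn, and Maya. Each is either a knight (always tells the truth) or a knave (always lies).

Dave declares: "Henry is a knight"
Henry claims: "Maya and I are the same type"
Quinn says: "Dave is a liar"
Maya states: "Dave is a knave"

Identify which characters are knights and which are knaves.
Dave is a knave.
Henry is a knave.
Quinn is a knight.
Maya is a knight.

Verification:
- Dave (knave) says "Henry is a knight" - this is FALSE (a lie) because Henry is a knave.
- Henry (knave) says "Maya and I are the same type" - this is FALSE (a lie) because Henry is a knave and Maya is a knight.
- Quinn (knight) says "Dave is a liar" - this is TRUE because Dave is a knave.
- Maya (knight) says "Dave is a knave" - this is TRUE because Dave is a knave.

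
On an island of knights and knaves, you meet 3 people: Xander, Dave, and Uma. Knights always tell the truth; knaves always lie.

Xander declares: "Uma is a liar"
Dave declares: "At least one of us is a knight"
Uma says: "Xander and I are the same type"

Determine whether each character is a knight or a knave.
Xander is a knight.
Dave is a knight.
Uma is a knave.

Verification:
- Xander (knight) says "Uma is a liar" - this is TRUE because Uma is a knave.
- Dave (knight) says "At least one of us is a knight" - this is TRUE because Xander and Dave are knights.
- Uma (knave) says "Xander and I are the same type" - this is FALSE (a lie) because Uma is a knave and Xander is a knight.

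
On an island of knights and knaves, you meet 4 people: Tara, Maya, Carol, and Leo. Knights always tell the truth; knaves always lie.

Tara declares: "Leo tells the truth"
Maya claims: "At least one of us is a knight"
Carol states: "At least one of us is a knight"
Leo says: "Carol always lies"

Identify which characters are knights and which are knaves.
Tara is a knave.
Maya is a knight.
Carol is a knight.
Leo is a knave.

Verification:
- Tara (knave) says "Leo tells the truth" - this is FALSE (a lie) because Leo is a knave.
- Maya (knight) says "At least one of us is a knight" - this is TRUE because Maya and Carol are knights.
- Carol (knight) says "At least one of us is a knight" - this is TRUE because Maya and Carol are knights.
- Leo (knave) says "Carol always lies" - this is FALSE (a lie) because Carol is a knight.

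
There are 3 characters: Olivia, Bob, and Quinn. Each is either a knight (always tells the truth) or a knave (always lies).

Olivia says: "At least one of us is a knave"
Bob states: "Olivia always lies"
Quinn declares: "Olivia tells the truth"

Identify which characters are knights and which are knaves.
Olivia is a knight.
Bob is a knave.
Quinn is a knight.

Verification:
- Olivia (knight) says "At least one of us is a knave" - this is TRUE because Bob is a knave.
- Bob (knave) says "Olivia always lies" - this is FALSE (a lie) because Olivia is a knight.
- Quinn (knight) says "Olivia tells the truth" - this is TRUE because Olivia is a knight.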